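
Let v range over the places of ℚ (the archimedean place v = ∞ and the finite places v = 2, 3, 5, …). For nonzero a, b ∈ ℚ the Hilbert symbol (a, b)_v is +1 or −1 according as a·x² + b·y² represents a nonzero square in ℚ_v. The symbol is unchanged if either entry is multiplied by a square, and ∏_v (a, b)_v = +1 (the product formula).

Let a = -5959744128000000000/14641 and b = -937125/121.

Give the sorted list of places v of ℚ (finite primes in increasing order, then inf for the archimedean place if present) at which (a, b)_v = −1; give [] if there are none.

(a, b) ≡ (-1105, -85) mod (ℚ^×)²; places V = {2, 3, 5, 7, 11, 13, 17, ∞}.
(a,b)_5: α=9, u≡4; β=3, v≡3 (mod 5); (4|5)=+1, (3|5)=-1; sign (−1)^0·+1^3·-1^9 = -1.
(a,b)_3: α=6, u≡2; β=2, v≡2 (mod 3); (2|3)=-1, (2|3)=-1; sign (−1)^0·-1^2·-1^6 = +1.
(a,b)_∞: sgn(-1105)=−, sgn(-85)=−, so -1.
(a,b)_2: α=16, β=0; u≡7, v≡3 (mod 8); ε(u)ε(v)=1·1, αω(v)=16·1, βω(u)=0·0; sum ≡ 1  ⇒  -1.
(a,b)_13: α=1, u≡5; β=0, v≡8 (mod 13); (5|13)=-1, (8|13)=-1; sign (−1)^0·-1^0·-1^1 = -1.
(a,b)_7: α=0, u≡4; β=2, v≡3 (mod 7); (4|7)=+1, (3|7)=-1; sign (−1)^0·+1^2·-1^0 = +1.
(a,b)_17: α=3, u≡10; β=1, v≡3 (mod 17); (10|17)=-1, (3|17)=-1; sign (−1)^0·-1^1·-1^3 = +1.
(a,b)_11: α=-4, u≡8; β=-2, v≡9 (mod 11); (8|11)=-1, (9|11)=+1; sign (−1)^0·-1^-2·+1^-4 = +1.
(-1105, -85 / ℚ) ramifies at {2, 5, 13, ∞}: a division algebra.

[2, 5, 13, inf]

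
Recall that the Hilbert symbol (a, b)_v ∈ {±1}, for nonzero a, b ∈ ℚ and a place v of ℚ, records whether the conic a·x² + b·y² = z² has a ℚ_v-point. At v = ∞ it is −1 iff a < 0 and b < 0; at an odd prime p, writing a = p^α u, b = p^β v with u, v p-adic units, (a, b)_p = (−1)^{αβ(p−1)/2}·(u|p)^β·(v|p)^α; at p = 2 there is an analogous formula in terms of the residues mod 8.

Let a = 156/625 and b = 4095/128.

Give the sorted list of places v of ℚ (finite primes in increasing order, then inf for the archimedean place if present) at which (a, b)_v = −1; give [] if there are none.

[2, 13]

(a, b) ≡ (39, 910) mod (ℚ^×)²; places V = {2, 3, 5, 7, 13, ∞}.
(a,b)_7: α=0, u≡1; β=1, v≡2 (mod 7); (1|7)=+1, (2|7)=+1; sign (−1)^0·+1^1·+1^0 = +1.
(a,b)_3: α=1, u≡1; β=2, v≡1 (mod 3); (1|3)=+1, (1|3)=+1; sign (−1)^0·+1^2·+1^1 = +1.
(a,b)_2: α=2, β=-7; u≡7, v≡7 (mod 8); ε(u)ε(v)=1·1, αω(v)=2·0, βω(u)=-7·0; sum ≡ 1  ⇒  -1.
(a,b)_∞: sgn(39)=+, sgn(910)=+, so +1.
(a,b)_5: α=-4, u≡1; β=1, v≡3 (mod 5); (1|5)=+1, (3|5)=-1; sign (−1)^0·+1^1·-1^-4 = +1.
(a,b)_13: α=1, u≡12; β=1, v≡5 (mod 13); (12|13)=+1, (5|13)=-1; sign (−1)^0·+1^1·-1^1 = -1.
|Ram(39, 910)| = 2, even; anisotropic at {2, 13}.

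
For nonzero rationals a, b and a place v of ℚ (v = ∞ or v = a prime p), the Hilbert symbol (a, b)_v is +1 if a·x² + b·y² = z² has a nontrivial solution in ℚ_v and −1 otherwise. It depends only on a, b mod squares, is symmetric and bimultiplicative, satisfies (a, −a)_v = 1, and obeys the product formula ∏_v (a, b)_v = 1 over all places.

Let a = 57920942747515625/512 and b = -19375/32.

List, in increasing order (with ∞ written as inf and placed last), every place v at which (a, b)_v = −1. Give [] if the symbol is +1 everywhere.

(a, b) ≡ (27778, -62) mod (ℚ^×)²; places V = {2, 5, 17, 19, 31, 43, ∞}.
(a,b)_∞: sgn(27778)=+, sgn(-62)=−, so +1.
(a,b)_19: α=1, u≡3; β=0, v≡15 (mod 19); (3|19)=-1, (15|19)=-1; sign (−1)^0·-1^0·-1^1 = -1.
(a,b)_43: α=1, u≡25; β=0, v≡14 (mod 43); (25|43)=+1, (14|43)=+1; sign (−1)^0·+1^0·+1^1 = +1.
(a,b)_2: α=-9, β=-5; u≡1, v≡1 (mod 8); ε(u)ε(v)=0·0, αω(v)=-9·0, βω(u)=-5·0; sum ≡ 0  ⇒  +1.
(a,b)_17: α=3, u≡13; β=0, v≡6 (mod 17); (13|17)=+1, (6|17)=-1; sign (−1)^0·+1^0·-1^3 = -1.
(a,b)_31: α=4, u≡20; β=1, v≡26 (mod 31); (20|31)=+1, (26|31)=-1; sign (−1)^0·+1^1·-1^4 = +1.
(a,b)_5: α=6, u≡3; β=4, v≡2 (mod 5); (3|5)=-1, (2|5)=-1; sign (−1)^0·-1^4·-1^6 = +1.
(27778, -62 / ℚ) ramifies at {17, 19}: a division algebra.

[17, 19]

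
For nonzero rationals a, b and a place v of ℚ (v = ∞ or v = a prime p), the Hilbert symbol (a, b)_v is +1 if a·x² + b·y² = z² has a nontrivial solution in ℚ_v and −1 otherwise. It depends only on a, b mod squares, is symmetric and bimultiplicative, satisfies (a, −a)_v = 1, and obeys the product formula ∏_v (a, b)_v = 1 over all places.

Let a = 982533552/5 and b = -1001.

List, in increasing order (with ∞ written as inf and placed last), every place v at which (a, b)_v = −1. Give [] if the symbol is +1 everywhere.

[2, 13]

Mod squares: a ≡ 15015, b ≡ -1001. Check v ∈ {∞, 2, 3, 5, 7, 11, 13}.
v=2: v_2(a)=4, v_2(b)=0; units ≡ 7, 7 (mod 8); ε·ε+αω+βω = 1·1+4·0+0·0 ≡ 1  ⇒  (a,b)_2 = -1.
v=7: a=7^1·(≡3), b=7^1·(≡4) mod 7; (3|7)=-1, (4|7)=+1; (−1)^{1·1·3}·(-1)^1·(+1)^1 = +1.
v=∞: 15015 > 0 and -1001 < 0  ⇒  (a,b)_∞ = +1.
v=13: a=13^3·(≡11), b=13^1·(≡1) mod 13; (11|13)=-1, (1|13)=+1; (−1)^{3·1·6}·(-1)^1·(+1)^3 = -1.
v=3: a=3^1·(≡1), b=3^0·(≡1) mod 3; (1|3)=+1, (1|3)=+1; (−1)^{1·0·1}·(+1)^0·(+1)^1 = +1.
v=5: a=5^-1·(≡2), b=5^0·(≡4) mod 5; (2|5)=-1, (4|5)=+1; (−1)^{-1·0·2}·(-1)^0·(+1)^-1 = +1.
v=11: a=11^3·(≡3), b=11^1·(≡8) mod 11; (3|11)=+1, (8|11)=-1; (−1)^{3·1·5}·(+1)^1·(-1)^3 = +1.
(15015, -1001 / ℚ) ramifies at {2, 13}: a division algebra.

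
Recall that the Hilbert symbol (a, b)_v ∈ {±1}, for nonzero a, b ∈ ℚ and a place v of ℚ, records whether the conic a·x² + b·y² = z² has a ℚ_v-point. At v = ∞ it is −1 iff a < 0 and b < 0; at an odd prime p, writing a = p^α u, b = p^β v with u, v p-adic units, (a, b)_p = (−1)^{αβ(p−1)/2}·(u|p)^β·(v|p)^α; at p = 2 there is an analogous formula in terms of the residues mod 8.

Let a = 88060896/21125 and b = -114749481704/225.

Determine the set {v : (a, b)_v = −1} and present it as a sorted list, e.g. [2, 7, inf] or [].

Mod squares: a ≡ 70, b ≡ -11594. Check v ∈ {∞, 2, 3, 5, 7, 11, 13, 17, 19, 31}.
v=5: a=5^-3·(≡4), b=5^-2·(≡4) mod 5; (4|5)=+1, (4|5)=+1; (−1)^{-3·-2·2}·(+1)^-2·(+1)^-3 = +1.
v=7: a=7^1·(≡6), b=7^0·(≡3) mod 7; (6|7)=-1, (3|7)=-1; (−1)^{1·0·3}·(-1)^0·(-1)^1 = -1.
v=17: a=17^0·(≡15), b=17^1·(≡8) mod 17; (15|17)=+1, (8|17)=+1; (−1)^{0·1·8}·(+1)^1·(+1)^0 = +1.
v=3: a=3^2·(≡1), b=3^-2·(≡1) mod 3; (1|3)=+1, (1|3)=+1; (−1)^{2·-2·1}·(+1)^-2·(+1)^2 = +1.
v=11: a=11^2·(≡1), b=11^5·(≡2) mod 11; (1|11)=+1, (2|11)=-1; (−1)^{2·5·5}·(+1)^5·(-1)^2 = +1.
v=19: a=19^2·(≡8), b=19^0·(≡3) mod 19; (8|19)=-1, (3|19)=-1; (−1)^{2·0·9}·(-1)^0·(-1)^2 = +1.
v=13: a=13^-2·(≡5), b=13^2·(≡6) mod 13; (5|13)=-1, (6|13)=-1; (−1)^{-2·2·6}·(-1)^2·(-1)^-2 = +1.
v=31: a=31^0·(≡9), b=31^1·(≡29) mod 31; (9|31)=+1, (29|31)=-1; (−1)^{0·1·15}·(+1)^1·(-1)^0 = +1.
v=2: v_2(a)=5, v_2(b)=3; units ≡ 3, 3 (mod 8); ε·ε+αω+βω = 1·1+5·1+3·1 ≡ 1  ⇒  (a,b)_2 = -1.
v=∞: 70 > 0 and -11594 < 0  ⇒  (a,b)_∞ = +1.
(70, -11594 / ℚ) ramifies at {2, 7}: a division algebra.

[2, 7]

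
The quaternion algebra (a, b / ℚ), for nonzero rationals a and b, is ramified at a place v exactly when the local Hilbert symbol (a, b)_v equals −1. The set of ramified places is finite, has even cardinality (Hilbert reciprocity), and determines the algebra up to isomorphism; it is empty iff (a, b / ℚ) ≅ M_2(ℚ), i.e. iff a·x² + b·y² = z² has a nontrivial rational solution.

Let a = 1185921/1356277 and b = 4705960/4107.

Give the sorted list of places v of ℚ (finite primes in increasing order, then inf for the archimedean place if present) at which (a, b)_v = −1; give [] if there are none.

[2, 5]

(a, b) ≡ (13, 30) mod (ℚ^×)²; places V = {2, 3, 5, 7, 11, 13, 17, 19, 37, ∞}.
(a,b)_13: α=-1, u≡12; β=0, v≡1 (mod 13); (12|13)=+1, (1|13)=+1; sign (−1)^0·+1^0·+1^-1 = +1.
(a,b)_11: α=4, u≡7; β=0, v≡7 (mod 11); (7|11)=-1, (7|11)=-1; sign (−1)^0·-1^0·-1^4 = +1.
(a,b)_7: α=0, u≡5; β=6, v≡1 (mod 7); (5|7)=-1, (1|7)=+1; sign (−1)^0·-1^6·+1^0 = +1.
(a,b)_37: α=0, u≡29; β=-2, v≡26 (mod 37); (29|37)=-1, (26|37)=+1; sign (−1)^0·-1^-2·+1^0 = +1.
(a,b)_19: α=-2, u≡8; β=0, v≡7 (mod 19); (8|19)=-1, (7|19)=+1; sign (−1)^0·-1^0·+1^-2 = +1.
(a,b)_17: α=-2, u≡1; β=0, v≡2 (mod 17); (1|17)=+1, (2|17)=+1; sign (−1)^0·+1^0·+1^-2 = +1.
(a,b)_3: α=4, u≡1; β=-1, v≡1 (mod 3); (1|3)=+1, (1|3)=+1; sign (−1)^0·+1^-1·+1^4 = +1.
(a,b)_2: α=0, β=3; u≡5, v≡7 (mod 8); ε(u)ε(v)=0·1, αω(v)=0·0, βω(u)=3·1; sum ≡ 1  ⇒  -1.
(a,b)_∞: sgn(13)=+, sgn(30)=+, so +1.
(a,b)_5: α=0, u≡3; β=1, v≡1 (mod 5); (3|5)=-1, (1|5)=+1; sign (−1)^0·-1^1·+1^0 = -1.
Ram(13, 30) = {2, 5}; no ℚ_2-point on the conic.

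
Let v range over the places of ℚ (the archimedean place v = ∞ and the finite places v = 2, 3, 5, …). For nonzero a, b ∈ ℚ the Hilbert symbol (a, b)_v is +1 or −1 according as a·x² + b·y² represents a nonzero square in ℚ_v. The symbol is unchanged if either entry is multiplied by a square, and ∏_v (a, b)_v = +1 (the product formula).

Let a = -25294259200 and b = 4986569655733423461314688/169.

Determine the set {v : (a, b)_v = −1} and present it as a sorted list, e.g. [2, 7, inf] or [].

[11, 17, 19, 23]

Mod squares: a ≡ -2737, b ≡ 67298. Check v ∈ {∞, 2, 3, 5, 7, 11, 13, 17, 19, 23}.
v=2: v_2(a)=10, v_2(b)=7; units ≡ 7, 1 (mod 8); ε·ε+αω+βω = 1·0+10·0+7·0 ≡ 0  ⇒  (a,b)_2 = +1.
v=23: a=23^1·(≡5), b=23^3·(≡14) mod 23; (5|23)=-1, (14|23)=-1; (−1)^{1·3·11}·(-1)^3·(-1)^1 = -1.
v=13: a=13^0·(≡11), b=13^-2·(≡12) mod 13; (11|13)=-1, (12|13)=+1; (−1)^{0·-2·6}·(-1)^-2·(+1)^0 = +1.
v=17: a=17^1·(≡13), b=17^2·(≡5) mod 17; (13|17)=+1, (5|17)=-1; (−1)^{1·2·8}·(+1)^2·(-1)^1 = -1.
v=19: a=19^2·(≡12), b=19^5·(≡18) mod 19; (12|19)=-1, (18|19)=-1; (−1)^{2·5·9}·(-1)^5·(-1)^2 = -1.
v=3: a=3^0·(≡2), b=3^4·(≡2) mod 3; (2|3)=-1, (2|3)=-1; (−1)^{0·4·1}·(-1)^4·(-1)^0 = +1.
v=7: a=7^1·(≡4), b=7^3·(≡5) mod 7; (4|7)=+1, (5|7)=-1; (−1)^{1·3·3}·(+1)^3·(-1)^1 = +1.
v=∞: -2737 < 0 and 67298 > 0  ⇒  (a,b)_∞ = +1.
v=11: a=11^0·(≡10), b=11^5·(≡2) mod 11; (10|11)=-1, (2|11)=-1; (−1)^{0·5·5}·(-1)^5·(-1)^0 = -1.
v=5: a=5^2·(≡2), b=5^0·(≡2) mod 5; (2|5)=-1, (2|5)=-1; (−1)^{2·0·2}·(-1)^0·(-1)^2 = +1.
|Ram(-2737, 67298)| = 4, even; anisotropic at {11, 17, 19, 23}.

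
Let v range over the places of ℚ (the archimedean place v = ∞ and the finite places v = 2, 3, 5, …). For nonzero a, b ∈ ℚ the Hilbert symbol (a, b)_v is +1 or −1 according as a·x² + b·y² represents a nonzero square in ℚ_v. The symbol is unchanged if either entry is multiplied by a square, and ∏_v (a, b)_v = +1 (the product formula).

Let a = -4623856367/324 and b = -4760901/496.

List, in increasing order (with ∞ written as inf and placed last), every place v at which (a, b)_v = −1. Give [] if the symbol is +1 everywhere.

[29, 31, 37, inf]

(a, b) ≡ (-11687, -19499) mod (ℚ^×)²; places V = {2, 3, 13, 17, 29, 31, 37, ∞}.
(a,b)_37: α=2, u≡8; β=1, v≡28 (mod 37); (8|37)=-1, (28|37)=+1; sign (−1)^0·-1^1·+1^2 = -1.
(a,b)_2: α=-2, β=-4; u≡1, v≡5 (mod 8); ε(u)ε(v)=0·0, αω(v)=-2·1, βω(u)=-4·0; sum ≡ 0  ⇒  +1.
(a,b)_29: α=1, u≡8; β=2, v≡27 (mod 29); (8|29)=-1, (27|29)=-1; sign (−1)^0·-1^2·-1^1 = -1.
(a,b)_31: α=1, u≡22; β=-1, v≡3 (mod 31); (22|31)=-1, (3|31)=-1; sign (−1)^1·-1^-1·-1^1 = -1.
(a,b)_17: α=2, u≡13; β=1, v≡13 (mod 17); (13|17)=+1, (13|17)=+1; sign (−1)^0·+1^1·+1^2 = +1.
(a,b)_∞: sgn(-11687)=−, sgn(-19499)=−, so -1.
(a,b)_13: α=1, u≡11; β=0, v≡12 (mod 13); (11|13)=-1, (12|13)=+1; sign (−1)^0·-1^0·+1^1 = +1.
(a,b)_3: α=-4, u≡1; β=2, v≡1 (mod 3); (1|3)=+1, (1|3)=+1; sign (−1)^0·+1^2·+1^-4 = +1.
|Ram(-11687, -19499)| = 4, even; anisotropic at {29, 31, 37, ∞}.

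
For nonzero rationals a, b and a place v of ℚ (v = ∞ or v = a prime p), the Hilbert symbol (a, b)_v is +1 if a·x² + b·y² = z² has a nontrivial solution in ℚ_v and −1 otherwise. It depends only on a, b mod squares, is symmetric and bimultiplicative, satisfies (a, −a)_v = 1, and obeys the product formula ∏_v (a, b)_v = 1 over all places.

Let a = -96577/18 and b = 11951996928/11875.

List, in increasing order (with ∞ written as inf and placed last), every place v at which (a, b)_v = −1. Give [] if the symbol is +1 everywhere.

[2, 13, 17, 23, 37, 53]

(a, b) ≡ (-193154, 3465087) mod (ℚ^×)²; places V = {2, 3, 5, 13, 17, 19, 23, 31, 37, 53, ∞}.
(a,b)_31: α=0, u≡20; β=1, v≡24 (mod 31); (20|31)=+1, (24|31)=-1; sign (−1)^0·+1^1·-1^0 = +1.
(a,b)_23: α=1, u≡21; β=0, v≡11 (mod 23); (21|23)=-1, (11|23)=-1; sign (−1)^0·-1^0·-1^1 = -1.
(a,b)_5: α=0, u≡1; β=-4, v≡2 (mod 5); (1|5)=+1, (2|5)=-1; sign (−1)^0·+1^-4·-1^0 = +1.
(a,b)_2: α=-1, β=16; u≡7, v≡7 (mod 8); ε(u)ε(v)=1·1, αω(v)=-1·0, βω(u)=16·0; sum ≡ 1  ⇒  -1.
(a,b)_53: α=0, u≡20; β=1, v≡51 (mod 53); (20|53)=-1, (51|53)=-1; sign (−1)^0·-1^1·-1^0 = -1.
(a,b)_37: α=0, u≡14; β=1, v≡1 (mod 37); (14|37)=-1, (1|37)=+1; sign (−1)^0·-1^1·+1^0 = -1.
(a,b)_19: α=1, u≡10; β=-1, v≡1 (mod 19); (10|19)=-1, (1|19)=+1; sign (−1)^1·-1^-1·+1^1 = +1.
(a,b)_17: α=1, u≡14; β=0, v≡11 (mod 17); (14|17)=-1, (11|17)=-1; sign (−1)^0·-1^0·-1^1 = -1.
(a,b)_∞: sgn(-193154)=−, sgn(3465087)=+, so +1.
(a,b)_3: α=-2, u≡1; β=1, v≡2 (mod 3); (1|3)=+1, (2|3)=-1; sign (−1)^0·+1^1·-1^-2 = +1.
(a,b)_13: α=1, u≡4; β=0, v≡11 (mod 13); (4|13)=+1, (11|13)=-1; sign (−1)^0·+1^0·-1^1 = -1.
Ram(-193154, 3465087) = {2, 13, 17, 23, 37, 53}; no ℚ_2-point on the conic.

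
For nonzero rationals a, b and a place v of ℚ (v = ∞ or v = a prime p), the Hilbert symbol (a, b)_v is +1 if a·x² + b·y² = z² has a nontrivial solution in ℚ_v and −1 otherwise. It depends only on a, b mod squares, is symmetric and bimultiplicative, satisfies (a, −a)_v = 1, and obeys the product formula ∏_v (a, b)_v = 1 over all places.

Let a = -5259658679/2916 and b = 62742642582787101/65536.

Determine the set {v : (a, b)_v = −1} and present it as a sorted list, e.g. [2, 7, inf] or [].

(a, b) ≡ (-6479, 589) mod (ℚ^×)²; places V = {2, 3, 11, 17, 19, 31, 53, 59, ∞}.
(a,b)_59: α=0, u≡56; β=2, v≡23 (mod 59); (56|59)=-1, (23|59)=-1; sign (−1)^0·-1^2·-1^0 = +1.
(a,b)_11: α=1, u≡5; β=2, v≡8 (mod 11); (5|11)=+1, (8|11)=-1; sign (−1)^0·+1^2·-1^1 = -1.
(a,b)_17: α=2, u≡1; β=0, v≡12 (mod 17); (1|17)=+1, (12|17)=-1; sign (−1)^0·+1^0·-1^2 = +1.
(a,b)_2: α=-2, β=-16; u≡1, v≡5 (mod 8); ε(u)ε(v)=0·0, αω(v)=-2·1, βω(u)=-16·0; sum ≡ 0  ⇒  +1.
(a,b)_∞: sgn(-6479)=−, sgn(589)=+, so +1.
(a,b)_53: α=2, u≡6; β=0, v≡42 (mod 53); (6|53)=+1, (42|53)=+1; sign (−1)^0·+1^0·+1^2 = +1.
(a,b)_3: α=-6, u≡1; β=6, v≡1 (mod 3); (1|3)=+1, (1|3)=+1; sign (−1)^0·+1^6·+1^-6 = +1.
(a,b)_31: α=1, u≡16; β=3, v≡8 (mod 31); (16|31)=+1, (8|31)=+1; sign (−1)^1·+1^3·+1^1 = -1.
(a,b)_19: α=1, u≡5; β=3, v≡14 (mod 19); (5|19)=+1, (14|19)=-1; sign (−1)^1·+1^3·-1^1 = +1.
|Ram(-6479, 589)| = 2, even; anisotropic at {11, 31}.

[11, 31]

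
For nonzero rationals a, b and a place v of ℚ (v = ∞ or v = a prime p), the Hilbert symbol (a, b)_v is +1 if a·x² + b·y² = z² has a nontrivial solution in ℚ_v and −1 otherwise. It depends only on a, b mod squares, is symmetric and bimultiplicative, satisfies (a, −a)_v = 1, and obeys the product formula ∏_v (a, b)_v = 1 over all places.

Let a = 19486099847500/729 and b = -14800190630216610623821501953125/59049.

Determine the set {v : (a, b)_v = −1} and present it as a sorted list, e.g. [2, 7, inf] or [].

[2, 17]

Mod squares: a ≡ 121771, b ≡ -623645. Check v ∈ {∞, 2, 3, 5, 11, 13, 17, 19, 23, 29}.
v=3: a=3^-6·(≡1), b=3^-10·(≡1) mod 3; (1|3)=+1, (1|3)=+1; (−1)^{-6·-10·1}·(+1)^-10·(+1)^-6 = +1.
v=19: a=19^1·(≡11), b=19^2·(≡16) mod 19; (11|19)=+1, (16|19)=+1; (−1)^{1·2·9}·(+1)^2·(+1)^1 = +1.
v=23: a=23^2·(≡8), b=23^5·(≡3) mod 23; (8|23)=+1, (3|23)=+1; (−1)^{2·5·11}·(+1)^5·(+1)^2 = +1.
v=11: a=11^2·(≡1), b=11^5·(≡7) mod 11; (1|11)=+1, (7|11)=-1; (−1)^{2·5·5}·(+1)^5·(-1)^2 = +1.
v=5: a=5^4·(≡4), b=5^9·(≡4) mod 5; (4|5)=+1, (4|5)=+1; (−1)^{4·9·2}·(+1)^9·(+1)^4 = +1.
v=13: a=13^1·(≡7), b=13^2·(≡3) mod 13; (7|13)=-1, (3|13)=+1; (−1)^{1·2·6}·(-1)^2·(+1)^1 = +1.
v=∞: 121771 > 0 and -623645 < 0  ⇒  (a,b)_∞ = +1.
v=29: a=29^1·(≡4), b=29^3·(≡1) mod 29; (4|29)=+1, (1|29)=+1; (−1)^{1·3·14}·(+1)^3·(+1)^1 = +1.
v=2: v_2(a)=2, v_2(b)=0; units ≡ 3, 3 (mod 8); ε·ε+αω+βω = 1·1+2·1+0·1 ≡ 1  ⇒  (a,b)_2 = -1.
v=17: a=17^1·(≡5), b=17^3·(≡13) mod 17; (5|17)=-1, (13|17)=+1; (−1)^{1·3·8}·(-1)^3·(+1)^1 = -1.
Ram(121771, -623645) = {2, 17}; no ℚ_2-point on the conic.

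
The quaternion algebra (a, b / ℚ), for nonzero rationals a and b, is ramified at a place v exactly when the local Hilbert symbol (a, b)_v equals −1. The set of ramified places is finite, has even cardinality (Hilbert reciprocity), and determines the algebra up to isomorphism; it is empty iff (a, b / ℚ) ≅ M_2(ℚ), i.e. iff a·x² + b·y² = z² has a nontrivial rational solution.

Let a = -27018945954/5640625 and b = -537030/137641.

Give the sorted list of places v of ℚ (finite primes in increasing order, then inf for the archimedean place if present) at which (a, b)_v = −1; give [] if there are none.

[2, 7, 13, inf]

(a, b) ≡ (-34034, -6630) mod (ℚ^×)²; places V = {2, 3, 5, 7, 11, 13, 17, 19, 53, ∞}.
(a,b)_7: α=1, u≡3; β=-2, v≡5 (mod 7); (3|7)=-1, (5|7)=-1; sign (−1)^0·-1^-2·-1^1 = -1.
(a,b)_3: α=8, u≡1; β=5, v≡1 (mod 3); (1|3)=+1, (1|3)=+1; sign (−1)^0·+1^5·+1^8 = +1.
(a,b)_5: α=-6, u≡1; β=1, v≡4 (mod 5); (1|5)=+1, (4|5)=+1; sign (−1)^0·+1^1·+1^-6 = +1.
(a,b)_∞: sgn(-34034)=−, sgn(-6630)=−, so -1.
(a,b)_13: α=1, u≡5; β=1, v≡3 (mod 13); (5|13)=-1, (3|13)=+1; sign (−1)^0·-1^1·+1^1 = -1.
(a,b)_19: α=-2, u≡8; β=0, v≡1 (mod 19); (8|19)=-1, (1|19)=+1; sign (−1)^0·-1^0·+1^-2 = +1.
(a,b)_11: α=3, u≡7; β=0, v≡5 (mod 11); (7|11)=-1, (5|11)=+1; sign (−1)^0·-1^0·+1^3 = +1.
(a,b)_53: α=0, u≡45; β=-2, v≡35 (mod 53); (45|53)=-1, (35|53)=-1; sign (−1)^0·-1^-2·-1^0 = +1.
(a,b)_2: α=1, β=1; u≡7, v≡5 (mod 8); ε(u)ε(v)=1·0, αω(v)=1·1, βω(u)=1·0; sum ≡ 1  ⇒  -1.
(a,b)_17: α=1, u≡16; β=1, v≡9 (mod 17); (16|17)=+1, (9|17)=+1; sign (−1)^0·+1^1·+1^1 = +1.
(-34034, -6630 / ℚ) ramifies at {2, 7, 13, ∞}: a division algebra.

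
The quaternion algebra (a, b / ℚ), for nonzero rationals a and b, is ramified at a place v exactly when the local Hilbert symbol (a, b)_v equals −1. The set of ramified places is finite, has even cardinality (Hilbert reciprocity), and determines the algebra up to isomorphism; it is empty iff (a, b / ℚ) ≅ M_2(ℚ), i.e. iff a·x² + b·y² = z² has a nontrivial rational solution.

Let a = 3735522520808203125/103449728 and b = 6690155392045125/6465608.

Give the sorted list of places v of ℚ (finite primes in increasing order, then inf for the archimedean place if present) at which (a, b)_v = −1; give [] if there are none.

Mod squares: a ≡ 42, b ≡ 10010. Check v ∈ {∞, 2, 3, 5, 7, 11, 13, 29, 31}.
v=31: a=31^-2·(≡17), b=31^-2·(≡5) mod 31; (17|31)=-1, (5|31)=+1; (−1)^{-2·-2·15}·(-1)^-2·(+1)^-2 = +1.
v=7: a=7^1·(≡6), b=7^5·(≡2) mod 7; (6|7)=-1, (2|7)=+1; (−1)^{1·5·3}·(-1)^5·(+1)^1 = +1.
v=29: a=29^-2·(≡20), b=29^-2·(≡4) mod 29; (20|29)=+1, (4|29)=+1; (−1)^{-2·-2·14}·(+1)^-2·(+1)^-2 = +1.
v=∞: 42 > 0 and 10010 > 0  ⇒  (a,b)_∞ = +1.
v=5: a=5^8·(≡3), b=5^3·(≡2) mod 5; (3|5)=-1, (2|5)=-1; (−1)^{8·3·2}·(-1)^3·(-1)^8 = -1.
v=13: a=13^4·(≡9), b=13^3·(≡1) mod 13; (9|13)=+1, (1|13)=+1; (−1)^{4·3·6}·(+1)^3·(+1)^4 = +1.
v=2: v_2(a)=-7, v_2(b)=-3; units ≡ 5, 5 (mod 8); ε·ε+αω+βω = 0·0+-7·1+-3·1 ≡ 0  ⇒  (a,b)_2 = +1.
v=3: a=3^3·(≡2), b=3^2·(≡2) mod 3; (2|3)=-1, (2|3)=-1; (−1)^{3·2·1}·(-1)^2·(-1)^3 = -1.
v=11: a=11^6·(≡5), b=11^5·(≡7) mod 11; (5|11)=+1, (7|11)=-1; (−1)^{6·5·5}·(+1)^5·(-1)^6 = +1.
Ram(42, 10010) = {3, 5}; no ℚ_3-point on the conic.

[3, 5]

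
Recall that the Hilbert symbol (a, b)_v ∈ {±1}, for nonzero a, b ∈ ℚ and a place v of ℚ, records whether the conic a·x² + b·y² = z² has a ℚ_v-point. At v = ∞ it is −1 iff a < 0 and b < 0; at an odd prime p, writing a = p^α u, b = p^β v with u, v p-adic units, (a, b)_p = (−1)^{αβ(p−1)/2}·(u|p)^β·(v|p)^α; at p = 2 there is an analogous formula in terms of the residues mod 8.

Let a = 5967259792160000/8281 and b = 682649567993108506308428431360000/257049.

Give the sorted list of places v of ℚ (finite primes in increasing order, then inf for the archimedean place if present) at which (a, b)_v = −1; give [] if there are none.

[23, 31]

(a, b) ≡ (26381, 1081621) mod (ℚ^×)²; places V = {2, 3, 5, 7, 13, 23, 29, 31, 37, 41, ∞}.
(a,b)_31: α=1, u≡14; β=1, v≡18 (mod 31); (14|31)=+1, (18|31)=+1; sign (−1)^1·+1^1·+1^1 = -1.
(a,b)_13: α=-2, u≡10; β=-4, v≡2 (mod 13); (10|13)=+1, (2|13)=-1; sign (−1)^0·+1^-4·-1^-2 = +1.
(a,b)_2: α=8, β=22; u≡5, v≡5 (mod 8); ε(u)ε(v)=0·0, αω(v)=8·1, βω(u)=22·1; sum ≡ 0  ⇒  +1.
(a,b)_41: α=2, u≡2; β=5, v≡4 (mod 41); (2|41)=+1, (4|41)=+1; sign (−1)^0·+1^5·+1^2 = +1.
(a,b)_3: α=0, u≡2; β=-2, v≡1 (mod 3); (2|3)=-1, (1|3)=+1; sign (−1)^0·-1^-2·+1^0 = +1.
(a,b)_37: α=1, u≡26; β=3, v≡21 (mod 37); (26|37)=+1, (21|37)=+1; sign (−1)^0·+1^3·+1^1 = +1.
(a,b)_29: α=2, u≡13; β=0, v≡19 (mod 29); (13|29)=+1, (19|29)=-1; sign (−1)^0·+1^0·-1^2 = +1.
(a,b)_23: α=1, u≡7; β=3, v≡20 (mod 23); (7|23)=-1, (20|23)=-1; sign (−1)^1·-1^3·-1^1 = -1.
(a,b)_5: α=4, u≡1; β=4, v≡4 (mod 5); (1|5)=+1, (4|5)=+1; sign (−1)^0·+1^4·+1^4 = +1.
(a,b)_∞: sgn(26381)=+, sgn(1081621)=+, so +1.
(a,b)_7: α=-2, u≡5; β=6, v≡1 (mod 7); (5|7)=-1, (1|7)=+1; sign (−1)^0·-1^6·+1^-2 = +1.
|Ram(26381, 1081621)| = 2, even; anisotropic at {23, 31}.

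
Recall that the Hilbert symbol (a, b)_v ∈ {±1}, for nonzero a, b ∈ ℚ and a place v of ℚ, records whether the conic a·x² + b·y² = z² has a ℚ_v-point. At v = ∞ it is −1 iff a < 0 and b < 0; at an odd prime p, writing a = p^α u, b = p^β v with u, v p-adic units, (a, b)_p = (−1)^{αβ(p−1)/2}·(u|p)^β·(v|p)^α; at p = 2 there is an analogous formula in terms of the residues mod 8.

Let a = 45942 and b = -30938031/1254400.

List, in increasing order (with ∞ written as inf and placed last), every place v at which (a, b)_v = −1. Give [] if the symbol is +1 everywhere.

[3, 13]

Mod squares: a ≡ 45942, b ≡ -31. Check v ∈ {∞, 2, 3, 5, 7, 13, 19, 31, 37}.
v=19: a=19^1·(≡5), b=19^0·(≡11) mod 19; (5|19)=+1, (11|19)=+1; (−1)^{1·0·9}·(+1)^0·(+1)^1 = +1.
v=7: a=7^0·(≡1), b=7^-2·(≡2) mod 7; (1|7)=+1, (2|7)=+1; (−1)^{0·-2·3}·(+1)^-2·(+1)^0 = +1.
v=5: a=5^0·(≡2), b=5^-2·(≡4) mod 5; (2|5)=-1, (4|5)=+1; (−1)^{0·-2·2}·(-1)^-2·(+1)^0 = +1.
v=31: a=31^1·(≡25), b=31^1·(≡26) mod 31; (25|31)=+1, (26|31)=-1; (−1)^{1·1·15}·(+1)^1·(-1)^1 = +1.
v=2: v_2(a)=1, v_2(b)=-10; units ≡ 3, 1 (mod 8); ε·ε+αω+βω = 1·0+1·0+-10·1 ≡ 0  ⇒  (a,b)_2 = +1.
v=3: a=3^1·(≡2), b=3^6·(≡2) mod 3; (2|3)=-1, (2|3)=-1; (−1)^{1·6·1}·(-1)^6·(-1)^1 = -1.
v=∞: 45942 > 0 and -31 < 0  ⇒  (a,b)_∞ = +1.
v=13: a=13^1·(≡11), b=13^0·(≡8) mod 13; (11|13)=-1, (8|13)=-1; (−1)^{1·0·6}·(-1)^0·(-1)^1 = -1.
v=37: a=37^0·(≡25), b=37^2·(≡6) mod 37; (25|37)=+1, (6|37)=-1; (−1)^{0·2·18}·(+1)^2·(-1)^0 = +1.
Ram(45942, -31) = {3, 13}; no ℚ_3-point on the conic.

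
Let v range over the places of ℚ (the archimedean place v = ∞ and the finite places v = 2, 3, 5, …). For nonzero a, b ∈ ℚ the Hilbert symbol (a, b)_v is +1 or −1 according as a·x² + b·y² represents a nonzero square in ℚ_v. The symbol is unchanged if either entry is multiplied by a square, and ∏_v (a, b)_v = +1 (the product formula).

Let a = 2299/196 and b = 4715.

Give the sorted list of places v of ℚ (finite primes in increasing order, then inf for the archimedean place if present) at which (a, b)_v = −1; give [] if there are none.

(a, b) ≡ (19, 4715) mod (ℚ^×)²; places V = {2, 5, 7, 11, 19, 23, 41, ∞}.
(a,b)_41: α=0, u≡27; β=1, v≡33 (mod 41); (27|41)=-1, (33|41)=+1; sign (−1)^0·-1^1·+1^0 = -1.
(a,b)_7: α=-2, u≡6; β=0, v≡4 (mod 7); (6|7)=-1, (4|7)=+1; sign (−1)^0·-1^0·+1^-2 = +1.
(a,b)_∞: sgn(19)=+, sgn(4715)=+, so +1.
(a,b)_5: α=0, u≡4; β=1, v≡3 (mod 5); (4|5)=+1, (3|5)=-1; sign (−1)^0·+1^1·-1^0 = +1.
(a,b)_2: α=-2, β=0; u≡3, v≡3 (mod 8); ε(u)ε(v)=1·1, αω(v)=-2·1, βω(u)=0·1; sum ≡ 1  ⇒  -1.
(a,b)_11: α=2, u≡7; β=0, v≡7 (mod 11); (7|11)=-1, (7|11)=-1; sign (−1)^0·-1^0·-1^2 = +1.
(a,b)_19: α=1, u≡17; β=0, v≡3 (mod 19); (17|19)=+1, (3|19)=-1; sign (−1)^0·+1^0·-1^1 = -1.
(a,b)_23: α=0, u≡21; β=1, v≡21 (mod 23); (21|23)=-1, (21|23)=-1; sign (−1)^0·-1^1·-1^0 = -1.
|Ram(19, 4715)| = 4, even; anisotropic at {2, 19, 23, 41}.

[2, 19, 23, 41]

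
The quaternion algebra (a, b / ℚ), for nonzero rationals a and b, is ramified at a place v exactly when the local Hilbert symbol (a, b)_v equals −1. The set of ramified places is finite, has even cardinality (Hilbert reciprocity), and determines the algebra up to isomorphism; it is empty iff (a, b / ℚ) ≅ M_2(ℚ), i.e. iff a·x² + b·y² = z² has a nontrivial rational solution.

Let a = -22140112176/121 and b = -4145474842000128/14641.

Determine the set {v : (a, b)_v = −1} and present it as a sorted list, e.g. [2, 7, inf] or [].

[29, inf]

(a, b) ≡ (-3731, -8323) mod (ℚ^×)²; places V = {2, 3, 7, 11, 13, 29, 41, ∞}.
(a,b)_41: α=1, u≡9; β=1, v≡40 (mod 41); (9|41)=+1, (40|41)=+1; sign (−1)^0·+1^1·+1^1 = +1.
(a,b)_2: α=4, β=8; u≡5, v≡5 (mod 8); ε(u)ε(v)=0·0, αω(v)=4·1, βω(u)=8·1; sum ≡ 0  ⇒  +1.
(a,b)_∞: sgn(-3731)=−, sgn(-8323)=−, so -1.
(a,b)_13: α=1, u≡10; β=4, v≡4 (mod 13); (10|13)=+1, (4|13)=+1; sign (−1)^0·+1^4·+1^1 = +1.
(a,b)_7: α=3, u≡5; β=1, v≡4 (mod 7); (5|7)=-1, (4|7)=+1; sign (−1)^1·-1^1·+1^3 = +1.
(a,b)_3: α=2, u≡1; β=4, v≡2 (mod 3); (1|3)=+1, (2|3)=-1; sign (−1)^0·+1^4·-1^2 = +1.
(a,b)_29: α=2, u≡18; β=3, v≡3 (mod 29); (18|29)=-1, (3|29)=-1; sign (−1)^0·-1^3·-1^2 = -1.
(a,b)_11: α=-2, u≡5; β=-4, v≡1 (mod 11); (5|11)=+1, (1|11)=+1; sign (−1)^0·+1^-4·+1^-2 = +1.
|Ram(-3731, -8323)| = 2, even; anisotropic at {29, ∞}.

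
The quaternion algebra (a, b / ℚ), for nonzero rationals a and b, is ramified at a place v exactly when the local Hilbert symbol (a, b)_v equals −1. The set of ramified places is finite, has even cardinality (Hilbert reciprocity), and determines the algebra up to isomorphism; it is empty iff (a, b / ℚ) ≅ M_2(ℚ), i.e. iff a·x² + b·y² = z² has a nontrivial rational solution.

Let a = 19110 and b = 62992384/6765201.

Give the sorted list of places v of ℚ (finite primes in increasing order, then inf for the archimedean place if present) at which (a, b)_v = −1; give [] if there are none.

[7, 13]

Mod squares: a ≡ 390, b ≡ 91. Check v ∈ {∞, 2, 3, 5, 7, 13, 17}.
v=2: v_2(a)=1, v_2(b)=12; units ≡ 3, 3 (mod 8); ε·ε+αω+βω = 1·1+1·1+12·1 ≡ 0  ⇒  (a,b)_2 = +1.
v=∞: 390 > 0 and 91 > 0  ⇒  (a,b)_∞ = +1.
v=17: a=17^0·(≡2), b=17^-4·(≡7) mod 17; (2|17)=+1, (7|17)=-1; (−1)^{0·-4·8}·(+1)^-4·(-1)^0 = +1.
v=7: a=7^2·(≡5), b=7^1·(≡3) mod 7; (5|7)=-1, (3|7)=-1; (−1)^{2·1·3}·(-1)^1·(-1)^2 = -1.
v=5: a=5^1·(≡2), b=5^0·(≡4) mod 5; (2|5)=-1, (4|5)=+1; (−1)^{1·0·2}·(-1)^0·(+1)^1 = +1.
v=13: a=13^1·(≡1), b=13^3·(≡7) mod 13; (1|13)=+1, (7|13)=-1; (−1)^{1·3·6}·(+1)^3·(-1)^1 = -1.
v=3: a=3^1·(≡1), b=3^-4·(≡1) mod 3; (1|3)=+1, (1|3)=+1; (−1)^{1·-4·1}·(+1)^-4·(+1)^1 = +1.
(390, 91 / ℚ) ramifies at {7, 13}: a division algebra.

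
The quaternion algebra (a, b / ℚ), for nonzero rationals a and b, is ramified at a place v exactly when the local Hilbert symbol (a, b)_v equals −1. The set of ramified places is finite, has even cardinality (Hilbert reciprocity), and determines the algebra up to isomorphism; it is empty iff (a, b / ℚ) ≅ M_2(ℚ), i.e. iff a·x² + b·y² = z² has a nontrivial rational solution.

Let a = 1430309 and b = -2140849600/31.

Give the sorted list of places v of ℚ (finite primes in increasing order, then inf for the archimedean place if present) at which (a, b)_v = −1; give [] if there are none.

(a, b) ≡ (1430309, -49321) mod (ℚ^×)²; places V = {2, 5, 29, 31, 37, 43, ∞}.
(a,b)_∞: sgn(1430309)=+, sgn(-49321)=−, so +1.
(a,b)_5: α=0, u≡4; β=2, v≡1 (mod 5); (4|5)=+1, (1|5)=+1; sign (−1)^0·+1^2·+1^0 = +1.
(a,b)_31: α=1, u≡11; β=-1, v≡15 (mod 31); (11|31)=-1, (15|31)=-1; sign (−1)^1·-1^-1·-1^1 = -1.
(a,b)_2: α=0, β=6; u≡5, v≡7 (mod 8); ε(u)ε(v)=0·1, αω(v)=0·0, βω(u)=6·1; sum ≡ 0  ⇒  +1.
(a,b)_29: α=1, u≡21; β=2, v≡10 (mod 29); (21|29)=-1, (10|29)=-1; sign (−1)^0·-1^2·-1^1 = -1.
(a,b)_37: α=1, u≡29; β=1, v≡21 (mod 37); (29|37)=-1, (21|37)=+1; sign (−1)^0·-1^1·+1^1 = -1.
(a,b)_43: α=1, u≡24; β=1, v≡21 (mod 43); (24|43)=+1, (21|43)=+1; sign (−1)^1·+1^1·+1^1 = -1.
|Ram(1430309, -49321)| = 4, even; anisotropic at {29, 31, 37, 43}.

[29, 31, 37, 43]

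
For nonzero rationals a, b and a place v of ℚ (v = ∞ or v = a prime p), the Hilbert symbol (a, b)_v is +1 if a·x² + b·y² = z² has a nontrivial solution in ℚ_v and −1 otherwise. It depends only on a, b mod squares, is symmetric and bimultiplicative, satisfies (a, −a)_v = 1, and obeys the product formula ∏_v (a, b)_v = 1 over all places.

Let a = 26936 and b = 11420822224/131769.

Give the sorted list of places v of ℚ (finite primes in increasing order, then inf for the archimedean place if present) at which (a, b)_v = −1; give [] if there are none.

[2, 13]

(a, b) ≡ (6734, 4669) mod (ℚ^×)²; places V = {2, 3, 7, 11, 13, 17, 23, 29, 37, ∞}.
(a,b)_∞: sgn(6734)=+, sgn(4669)=+, so +1.
(a,b)_13: α=1, u≡5; β=0, v≡6 (mod 13); (5|13)=-1, (6|13)=-1; sign (−1)^0·-1^0·-1^1 = -1.
(a,b)_37: α=1, u≡25; β=0, v≡9 (mod 37); (25|37)=+1, (9|37)=+1; sign (−1)^0·+1^0·+1^1 = +1.
(a,b)_17: α=0, u≡8; β=2, v≡6 (mod 17); (8|17)=+1, (6|17)=-1; sign (−1)^0·+1^2·-1^0 = +1.
(a,b)_23: α=0, u≡3; β=3, v≡21 (mod 23); (3|23)=+1, (21|23)=-1; sign (−1)^0·+1^3·-1^0 = +1.
(a,b)_7: α=1, u≡5; β=1, v≡4 (mod 7); (5|7)=-1, (4|7)=+1; sign (−1)^1·-1^1·+1^1 = +1.
(a,b)_29: α=0, u≡24; β=1, v≡24 (mod 29); (24|29)=+1, (24|29)=+1; sign (−1)^0·+1^1·+1^0 = +1.
(a,b)_3: α=0, u≡2; β=-2, v≡1 (mod 3); (2|3)=-1, (1|3)=+1; sign (−1)^0·-1^-2·+1^0 = +1.
(a,b)_2: α=3, β=4; u≡7, v≡5 (mod 8); ε(u)ε(v)=1·0, αω(v)=3·1, βω(u)=4·0; sum ≡ 1  ⇒  -1.
(a,b)_11: α=0, u≡8; β=-4, v≡1 (mod 11); (8|11)=-1, (1|11)=+1; sign (−1)^0·-1^-4·+1^0 = +1.
|Ram(6734, 4669)| = 2, even; anisotropic at {2, 13}.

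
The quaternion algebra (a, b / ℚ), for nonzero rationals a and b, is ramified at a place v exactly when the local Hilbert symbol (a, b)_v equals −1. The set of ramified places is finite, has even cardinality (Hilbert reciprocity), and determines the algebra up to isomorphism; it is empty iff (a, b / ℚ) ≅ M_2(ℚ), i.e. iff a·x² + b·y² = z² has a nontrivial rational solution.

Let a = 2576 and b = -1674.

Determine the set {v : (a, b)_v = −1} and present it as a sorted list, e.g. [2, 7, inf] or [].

(a, b) ≡ (161, -186) mod (ℚ^×)²; places V = {2, 3, 7, 23, 31, ∞}.
(a,b)_31: α=0, u≡3; β=1, v≡8 (mod 31); (3|31)=-1, (8|31)=+1; sign (−1)^0·-1^1·+1^0 = -1.
(a,b)_∞: sgn(161)=+, sgn(-186)=−, so +1.
(a,b)_23: α=1, u≡20; β=0, v≡5 (mod 23); (20|23)=-1, (5|23)=-1; sign (−1)^0·-1^0·-1^1 = -1.
(a,b)_7: α=1, u≡4; β=0, v≡6 (mod 7); (4|7)=+1, (6|7)=-1; sign (−1)^0·+1^0·-1^1 = -1.
(a,b)_3: α=0, u≡2; β=3, v≡1 (mod 3); (2|3)=-1, (1|3)=+1; sign (−1)^0·-1^3·+1^0 = -1.
(a,b)_2: α=4, β=1; u≡1, v≡3 (mod 8); ε(u)ε(v)=0·1, αω(v)=4·1, βω(u)=1·0; sum ≡ 0  ⇒  +1.
(161, -186 / ℚ) ramifies at {3, 7, 23, 31}: a division algebra.

[3, 7, 23, 31]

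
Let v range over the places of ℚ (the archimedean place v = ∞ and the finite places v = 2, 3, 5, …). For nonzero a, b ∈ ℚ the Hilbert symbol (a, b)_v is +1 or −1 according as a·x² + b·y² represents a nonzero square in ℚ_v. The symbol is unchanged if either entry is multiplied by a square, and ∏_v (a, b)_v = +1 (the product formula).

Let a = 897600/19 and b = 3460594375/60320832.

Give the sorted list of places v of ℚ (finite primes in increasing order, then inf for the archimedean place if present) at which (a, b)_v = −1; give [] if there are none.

Mod squares: a ≡ 10659, b ≡ 12903. Check v ∈ {∞, 2, 3, 5, 7, 11, 13, 17, 19, 23}.
v=2: v_2(a)=6, v_2(b)=-6; units ≡ 3, 7 (mod 8); ε·ε+αω+βω = 1·1+6·0+-6·1 ≡ 1  ⇒  (a,b)_2 = -1.
v=19: a=19^-1·(≡2), b=19^0·(≡8) mod 19; (2|19)=-1, (8|19)=-1; (−1)^{-1·0·9}·(-1)^0·(-1)^-1 = -1.
v=17: a=17^1·(≡16), b=17^3·(≡12) mod 17; (16|17)=+1, (12|17)=-1; (−1)^{1·3·8}·(+1)^3·(-1)^1 = -1.
v=∞: 10659 > 0 and 12903 > 0  ⇒  (a,b)_∞ = +1.
v=11: a=11^1·(≡3), b=11^-1·(≡6) mod 11; (3|11)=+1, (6|11)=-1; (−1)^{1·-1·5}·(+1)^-1·(-1)^1 = +1.
v=5: a=5^2·(≡1), b=5^4·(≡3) mod 5; (1|5)=+1, (3|5)=-1; (−1)^{2·4·2}·(+1)^4·(-1)^2 = +1.
v=23: a=23^0·(≡11), b=23^1·(≡13) mod 23; (11|23)=-1, (13|23)=+1; (−1)^{0·1·11}·(-1)^1·(+1)^0 = -1.
v=7: a=7^0·(≡5), b=7^2·(≡2) mod 7; (5|7)=-1, (2|7)=+1; (−1)^{0·2·3}·(-1)^2·(+1)^0 = +1.
v=13: a=13^0·(≡9), b=13^-4·(≡5) mod 13; (9|13)=+1, (5|13)=-1; (−1)^{0·-4·6}·(+1)^-4·(-1)^0 = +1.
v=3: a=3^1·(≡1), b=3^-1·(≡2) mod 3; (1|3)=+1, (2|3)=-1; (−1)^{1·-1·1}·(+1)^-1·(-1)^1 = +1.
Ram(10659, 12903) = {2, 17, 19, 23}; no ℚ_2-point on the conic.

[2, 17, 19, 23]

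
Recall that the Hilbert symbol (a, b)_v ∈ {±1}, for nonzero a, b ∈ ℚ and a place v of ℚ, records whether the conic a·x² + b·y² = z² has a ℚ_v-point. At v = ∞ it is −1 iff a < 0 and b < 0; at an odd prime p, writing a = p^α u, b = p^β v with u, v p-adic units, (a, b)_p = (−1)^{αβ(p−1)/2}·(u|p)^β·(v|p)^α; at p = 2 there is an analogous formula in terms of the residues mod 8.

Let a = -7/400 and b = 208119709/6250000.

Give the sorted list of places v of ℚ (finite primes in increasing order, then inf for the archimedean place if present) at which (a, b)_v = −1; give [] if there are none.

[7, 31]

(a, b) ≡ (-7, 8029) mod (ℚ^×)²; places V = {2, 5, 7, 23, 31, 37, ∞}.
(a,b)_5: α=-2, u≡3; β=-8, v≡4 (mod 5); (3|5)=-1, (4|5)=+1; sign (−1)^0·-1^-8·+1^-2 = +1.
(a,b)_23: α=0, u≡12; β=2, v≡2 (mod 23); (12|23)=+1, (2|23)=+1; sign (−1)^0·+1^2·+1^0 = +1.
(a,b)_∞: sgn(-7)=−, sgn(8029)=+, so +1.
(a,b)_7: α=1, u≡6; β=3, v≡3 (mod 7); (6|7)=-1, (3|7)=-1; sign (−1)^1·-1^3·-1^1 = -1.
(a,b)_31: α=0, u≡23; β=1, v≡23 (mod 31); (23|31)=-1, (23|31)=-1; sign (−1)^0·-1^1·-1^0 = -1.
(a,b)_2: α=-4, β=-4; u≡1, v≡5 (mod 8); ε(u)ε(v)=0·0, αω(v)=-4·1, βω(u)=-4·0; sum ≡ 0  ⇒  +1.
(a,b)_37: α=0, u≡1; β=1, v≡35 (mod 37); (1|37)=+1, (35|37)=-1; sign (−1)^0·+1^1·-1^0 = +1.
Ram(-7, 8029) = {7, 31}; no ℚ_7-point on the conic.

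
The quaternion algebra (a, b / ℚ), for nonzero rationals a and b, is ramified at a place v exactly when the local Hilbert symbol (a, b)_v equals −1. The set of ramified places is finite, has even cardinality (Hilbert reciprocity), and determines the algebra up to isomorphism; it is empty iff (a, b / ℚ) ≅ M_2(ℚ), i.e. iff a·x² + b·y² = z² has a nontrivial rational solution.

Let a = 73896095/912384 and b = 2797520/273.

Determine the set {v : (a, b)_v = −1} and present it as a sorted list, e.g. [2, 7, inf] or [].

[5, 13]

(a, b) ≡ (5005, 1365) mod (ℚ^×)²; places V = {2, 3, 5, 7, 11, 13, 17, 31, ∞}.
(a,b)_3: α=-4, u≡1; β=-1, v≡2 (mod 3); (1|3)=+1, (2|3)=-1; sign (−1)^0·+1^-1·-1^-4 = +1.
(a,b)_31: α=2, u≡2; β=0, v≡28 (mod 31); (2|31)=+1, (28|31)=+1; sign (−1)^0·+1^0·+1^2 = +1.
(a,b)_2: α=-10, β=4; u≡5, v≡5 (mod 8); ε(u)ε(v)=0·0, αω(v)=-10·1, βω(u)=4·1; sum ≡ 0  ⇒  +1.
(a,b)_7: α=1, u≡1; β=-1, v≡3 (mod 7); (1|7)=+1, (3|7)=-1; sign (−1)^1·+1^-1·-1^1 = +1.
(a,b)_∞: sgn(5005)=+, sgn(1365)=+, so +1.
(a,b)_11: α=-1, u≡5; β=2, v≡1 (mod 11); (5|11)=+1, (1|11)=+1; sign (−1)^0·+1^2·+1^-1 = +1.
(a,b)_17: α=0, u≡11; β=2, v≡7 (mod 17); (11|17)=-1, (7|17)=-1; sign (−1)^0·-1^2·-1^0 = +1.
(a,b)_5: α=1, u≡1; β=1, v≡3 (mod 5); (1|5)=+1, (3|5)=-1; sign (−1)^0·+1^1·-1^1 = -1.
(a,b)_13: α=3, u≡6; β=-1, v≡3 (mod 13); (6|13)=-1, (3|13)=+1; sign (−1)^0·-1^-1·+1^3 = -1.
(5005, 1365 / ℚ) ramifies at {5, 13}: a division algebra.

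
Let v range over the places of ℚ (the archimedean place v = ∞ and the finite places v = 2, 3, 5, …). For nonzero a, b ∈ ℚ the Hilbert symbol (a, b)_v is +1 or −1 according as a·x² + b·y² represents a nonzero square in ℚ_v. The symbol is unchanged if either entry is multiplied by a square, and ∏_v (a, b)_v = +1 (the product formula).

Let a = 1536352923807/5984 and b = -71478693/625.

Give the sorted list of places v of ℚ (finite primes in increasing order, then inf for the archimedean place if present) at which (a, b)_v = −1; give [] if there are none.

[2, 23]

(a, b) ≡ (8602, -7293) mod (ℚ^×)²; places V = {2, 3, 5, 11, 13, 17, 23, 47, ∞}.
(a,b)_3: α=4, u≡1; β=5, v≡2 (mod 3); (1|3)=+1, (2|3)=-1; sign (−1)^0·+1^5·-1^4 = +1.
(a,b)_13: α=2, u≡1; β=1, v≡2 (mod 13); (1|13)=+1, (2|13)=-1; sign (−1)^0·+1^1·-1^2 = +1.
(a,b)_5: α=0, u≡3; β=-4, v≡2 (mod 5); (3|5)=-1, (2|5)=-1; sign (−1)^0·-1^-4·-1^0 = +1.
(a,b)_23: α=1, u≡1; β=0, v≡10 (mod 23); (1|23)=+1, (10|23)=-1; sign (−1)^0·+1^0·-1^1 = -1.
(a,b)_∞: sgn(8602)=+, sgn(-7293)=−, so +1.
(a,b)_11: α=-1, u≡4; β=3, v≡6 (mod 11); (4|11)=+1, (6|11)=-1; sign (−1)^1·+1^3·-1^-1 = +1.
(a,b)_47: α=4, u≡9; β=0, v≡26 (mod 47); (9|47)=+1, (26|47)=-1; sign (−1)^0·+1^0·-1^4 = +1.
(a,b)_17: α=-1, u≡2; β=1, v≡9 (mod 17); (2|17)=+1, (9|17)=+1; sign (−1)^0·+1^1·+1^-1 = +1.
(a,b)_2: α=-5, β=0; u≡5, v≡3 (mod 8); ε(u)ε(v)=0·1, αω(v)=-5·1, βω(u)=0·1; sum ≡ 1  ⇒  -1.
(8602, -7293 / ℚ) ramifies at {2, 23}: a division algebra.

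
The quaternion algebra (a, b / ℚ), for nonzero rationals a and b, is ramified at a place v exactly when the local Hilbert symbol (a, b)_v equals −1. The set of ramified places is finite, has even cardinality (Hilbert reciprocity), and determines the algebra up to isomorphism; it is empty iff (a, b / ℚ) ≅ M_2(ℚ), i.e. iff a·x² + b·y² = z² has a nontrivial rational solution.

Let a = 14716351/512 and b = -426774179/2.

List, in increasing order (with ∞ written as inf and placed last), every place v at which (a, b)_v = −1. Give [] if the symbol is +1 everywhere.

[2, 31]

Mod squares: a ≡ 62, b ≡ -1798. Check v ∈ {∞, 2, 13, 29, 31, 53}.
v=∞: 62 > 0 and -1798 < 0  ⇒  (a,b)_∞ = +1.
v=29: a=29^0·(≡25), b=29^1·(≡9) mod 29; (25|29)=+1, (9|29)=+1; (−1)^{0·1·14}·(+1)^1·(+1)^0 = +1.
v=2: v_2(a)=-9, v_2(b)=-1; units ≡ 7, 5 (mod 8); ε·ε+αω+βω = 1·0+-9·1+-1·0 ≡ 1  ⇒  (a,b)_2 = -1.
v=13: a=13^2·(≡1), b=13^2·(≡12) mod 13; (1|13)=+1, (12|13)=+1; (−1)^{2·2·6}·(+1)^2·(+1)^2 = +1.
v=53: a=53^2·(≡24), b=53^2·(≡10) mod 53; (24|53)=+1, (10|53)=+1; (−1)^{2·2·26}·(+1)^2·(+1)^2 = +1.
v=31: a=31^1·(≡5), b=31^1·(≡18) mod 31; (5|31)=+1, (18|31)=+1; (−1)^{1·1·15}·(+1)^1·(+1)^1 = -1.
Ram(62, -1798) = {2, 31}; no ℚ_2-point on the conic.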